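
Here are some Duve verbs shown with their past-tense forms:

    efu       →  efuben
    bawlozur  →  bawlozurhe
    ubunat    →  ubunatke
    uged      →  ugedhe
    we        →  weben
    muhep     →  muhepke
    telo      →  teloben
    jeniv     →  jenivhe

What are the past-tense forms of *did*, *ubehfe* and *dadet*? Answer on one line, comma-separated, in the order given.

The suffix is conditioned by the final sound: -ke when the stem ends in a voiceless consonant (*ubunat*, *muhep*); -he when the stem ends in a voiced consonant (*bawlozur*, *uged*, *jeniv*); -ben when the stem ends in a vowel (*efu*, *we*, *telo*).
The final sound of *did* is /d/, which is a voiced consonant, so the suffix is -he, giving *didhe*.
*ubehfe* — final sound /e/ (a vowel) → -ben → *ubehfeben*.
The final sound of *dadet* is /t/, which is a voiceless consonant, so the suffix is -ke, giving *dadetke*.

didhe, ubehfeben, dadetke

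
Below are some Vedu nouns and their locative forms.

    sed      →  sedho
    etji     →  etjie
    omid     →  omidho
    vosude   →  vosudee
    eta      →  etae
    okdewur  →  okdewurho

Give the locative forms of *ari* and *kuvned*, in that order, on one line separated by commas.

The pattern is consonant vs. vowel: -ho when the stem ends in a consonant (*sed*, *omid*, *okdewur*); -e when the stem ends in a vowel (*etji*, *vosude*, *eta*).
*ari* — final sound /i/ (a vowel) → -e → *arie*.
The final sound of *kuvned* is /d/, which is a consonant, so the suffix is -ho, giving *kuvnedho*.

arie, kuvnedho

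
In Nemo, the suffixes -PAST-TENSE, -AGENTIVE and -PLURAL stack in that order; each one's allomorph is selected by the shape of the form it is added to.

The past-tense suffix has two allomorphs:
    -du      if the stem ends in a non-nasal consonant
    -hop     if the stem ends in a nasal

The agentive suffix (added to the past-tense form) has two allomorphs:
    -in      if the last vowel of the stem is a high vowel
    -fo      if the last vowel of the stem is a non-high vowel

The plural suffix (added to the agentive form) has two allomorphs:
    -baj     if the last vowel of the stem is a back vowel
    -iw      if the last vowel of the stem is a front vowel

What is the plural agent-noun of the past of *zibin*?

*zibin*: final consonant = /n/, a nasal → -hop → *zibinhop*.
Since the last vowel of the past-tense form *zibinhop* is /o/ (a non-high vowel), it takes -fo, giving *zibinhopfo*.
The agentive form *zibinhopfo*: last vowel = /o/, a back vowel → -baj → *zibinhopfobaj*.

zibinhopfobaj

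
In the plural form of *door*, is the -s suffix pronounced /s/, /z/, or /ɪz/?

/z/

The stem *door* ends in a voiced non-sibilant sound.
The plural suffix surfaces as /ɪz/ after sibilants, /s/ after other voiceless consonants, and /z/ after other voiced sounds.
So the plural -s on *door* is pronounced /z/.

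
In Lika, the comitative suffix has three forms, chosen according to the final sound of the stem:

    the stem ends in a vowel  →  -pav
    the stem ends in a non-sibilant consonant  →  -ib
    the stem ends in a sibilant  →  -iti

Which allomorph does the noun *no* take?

-pav

The final sound of *no* is /o/, which is a vowel, so the suffix is -pav.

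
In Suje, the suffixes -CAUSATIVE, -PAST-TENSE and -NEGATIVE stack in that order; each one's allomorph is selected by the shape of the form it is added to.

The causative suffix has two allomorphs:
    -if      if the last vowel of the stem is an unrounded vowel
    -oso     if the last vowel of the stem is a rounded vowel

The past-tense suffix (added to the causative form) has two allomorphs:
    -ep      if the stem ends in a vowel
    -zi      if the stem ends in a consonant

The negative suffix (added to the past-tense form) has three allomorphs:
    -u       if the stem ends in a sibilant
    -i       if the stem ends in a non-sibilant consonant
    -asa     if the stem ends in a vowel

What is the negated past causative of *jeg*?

*jeg* — last vowel /e/ (an unrounded vowel) → -if → *jegif*.
The causative form *jegif*: final sound = /f/, a consonant → -zi → *jegifzi*.
The past-tense form *jegifzi*: final sound = /i/, a vowel → -asa → *jegifziasa*.

jegifziasa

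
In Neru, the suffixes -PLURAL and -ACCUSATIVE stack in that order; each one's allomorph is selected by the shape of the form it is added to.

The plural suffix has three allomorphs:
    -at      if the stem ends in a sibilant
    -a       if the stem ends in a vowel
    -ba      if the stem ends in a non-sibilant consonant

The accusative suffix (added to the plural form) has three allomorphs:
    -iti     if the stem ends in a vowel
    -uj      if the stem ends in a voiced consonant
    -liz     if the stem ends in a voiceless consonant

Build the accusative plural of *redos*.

redosatliz

The final sound of *redos* is /s/, which is a sibilant, so the plural suffix is -at, giving *redosat*.
The plural form *redosat* — final sound /t/ (a voiceless consonant) → -liz → *redosatliz*.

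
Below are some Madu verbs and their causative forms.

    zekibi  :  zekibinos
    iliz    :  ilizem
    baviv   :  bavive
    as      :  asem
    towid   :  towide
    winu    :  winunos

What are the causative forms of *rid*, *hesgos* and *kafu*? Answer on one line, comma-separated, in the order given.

ride, hesgosem, kafunos

Looking at the final sound of each stem: -em when the stem ends in a sibilant (*iliz*, *as*); -e when the stem ends in a non-sibilant consonant (*baviv*, *towid*); -nos when the stem ends in a vowel (*zekibi*, *winu*).
*rid*: final sound = /d/, a non-sibilant consonant → -e → *ride*.
The final sound of *hesgos* is /s/, which is a sibilant, so the suffix is -em, giving *hesgosem*.
*kafu* — final sound /u/ (a vowel) → -nos → *kafunos*.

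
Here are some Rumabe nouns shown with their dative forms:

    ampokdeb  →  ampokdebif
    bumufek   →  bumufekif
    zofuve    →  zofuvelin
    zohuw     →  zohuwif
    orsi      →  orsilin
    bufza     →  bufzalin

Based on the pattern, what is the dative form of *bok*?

Looking at the final sound of each stem: -if when the stem ends in a consonant (*ampokdeb*, *bumufek*, *zohuw*); -lin when the stem ends in a vowel (*zofuve*, *orsi*, *bufza*).
*bok* — final sound /k/ (a consonant) → -if → *bokif*.

bokif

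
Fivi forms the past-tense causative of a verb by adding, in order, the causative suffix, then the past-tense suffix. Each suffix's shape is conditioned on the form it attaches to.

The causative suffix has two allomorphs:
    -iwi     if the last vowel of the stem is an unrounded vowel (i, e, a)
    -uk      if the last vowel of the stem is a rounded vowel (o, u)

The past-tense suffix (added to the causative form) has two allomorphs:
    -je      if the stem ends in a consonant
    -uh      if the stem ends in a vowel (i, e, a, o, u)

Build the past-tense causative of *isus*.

isusukje

The last vowel of *isus* is /u/, which is a rounded vowel, so the causative suffix is -uk, giving *isusuk*.
The causative form *isusuk* — final sound /k/ (a consonant) → -je → *isusukje*.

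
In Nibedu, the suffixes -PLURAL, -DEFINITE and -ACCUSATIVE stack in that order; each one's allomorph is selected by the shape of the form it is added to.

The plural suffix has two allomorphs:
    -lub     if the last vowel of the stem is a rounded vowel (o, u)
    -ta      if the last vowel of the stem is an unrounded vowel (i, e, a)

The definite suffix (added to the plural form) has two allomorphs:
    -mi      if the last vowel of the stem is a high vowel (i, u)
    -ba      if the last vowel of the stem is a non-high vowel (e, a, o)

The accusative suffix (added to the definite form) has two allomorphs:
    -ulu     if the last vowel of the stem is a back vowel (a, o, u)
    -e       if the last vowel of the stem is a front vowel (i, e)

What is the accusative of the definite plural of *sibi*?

Since the last vowel of *sibi* is /i/ (an unrounded vowel), it takes -ta, giving *sibita*.
The plural form *sibita*: last vowel = /a/, a non-high vowel → -ba → *sibitaba*.
The last vowel of the definite form *sibitaba* is /a/, which is a back vowel, so the accusative suffix is -ulu, giving *sibitabaulu*.

sibitabaulu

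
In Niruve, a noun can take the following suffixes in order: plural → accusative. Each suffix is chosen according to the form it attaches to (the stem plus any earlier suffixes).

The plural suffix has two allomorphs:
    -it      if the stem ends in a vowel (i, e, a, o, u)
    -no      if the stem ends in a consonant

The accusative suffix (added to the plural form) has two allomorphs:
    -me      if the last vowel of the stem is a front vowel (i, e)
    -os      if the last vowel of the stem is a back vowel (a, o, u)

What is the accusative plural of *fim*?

fimnoos

*fim*: final sound = /m/, a consonant → -no → *fimno*.
The plural form *fimno* — last vowel /o/ (a back vowel) → -os → *fimnoos*.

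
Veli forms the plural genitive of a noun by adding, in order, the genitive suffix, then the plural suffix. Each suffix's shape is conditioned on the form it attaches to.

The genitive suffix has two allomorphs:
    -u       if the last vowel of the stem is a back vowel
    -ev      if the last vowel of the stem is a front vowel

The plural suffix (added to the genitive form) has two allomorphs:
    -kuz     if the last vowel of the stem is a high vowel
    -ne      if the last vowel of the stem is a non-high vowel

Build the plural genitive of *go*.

goukuz

Since the last vowel of *go* is /o/ (a back vowel), it takes -u, giving *gou*.
The last vowel of the genitive form *gou* is /u/, which is a high vowel, so the plural suffix is -kuz, giving *goukuz*.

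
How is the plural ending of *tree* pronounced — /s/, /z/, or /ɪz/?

The stem *tree* ends in a voiced non-sibilant sound.
The plural suffix surfaces as /ɪz/ after sibilants, /s/ after other voiceless consonants, and /z/ after other voiced sounds.
So the plural -s on *tree* is pronounced /z/.

/z/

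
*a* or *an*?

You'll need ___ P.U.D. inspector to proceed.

The indefinite article is chosen by the initial *sound* of the following word, not its spelling.
The initialism *P.U.D.* is read letter by letter; the first letter, P, is pronounced /piː/, which begins with a consonant sound.
So the article is *a*: You'll need a P.U.D. inspector to proceed.

a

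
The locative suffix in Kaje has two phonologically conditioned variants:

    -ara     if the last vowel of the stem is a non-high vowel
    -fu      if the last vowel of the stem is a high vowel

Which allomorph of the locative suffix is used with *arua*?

-ara

The last vowel of *arua* is /a/, which is a non-high vowel, so the suffix is -ara.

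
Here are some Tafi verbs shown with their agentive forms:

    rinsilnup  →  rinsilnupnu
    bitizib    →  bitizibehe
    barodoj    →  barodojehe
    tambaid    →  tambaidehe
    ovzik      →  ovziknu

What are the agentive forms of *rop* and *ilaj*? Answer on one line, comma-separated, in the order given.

ropnu, ilajehe

The alternation tracks the final consonant of the stem — -nu when the stem ends in a voiceless consonant (*rinsilnup*, *ovzik*); -ehe when the stem ends in a voiced consonant (*bitizib*, *barodoj*, *tambaid*).
Since the final consonant of *rop* is /p/ (voiceless), it takes -nu, giving *ropnu*.
Since the final consonant of *ilaj* is /j/ (voiced), it takes -ehe, giving *ilajehe*.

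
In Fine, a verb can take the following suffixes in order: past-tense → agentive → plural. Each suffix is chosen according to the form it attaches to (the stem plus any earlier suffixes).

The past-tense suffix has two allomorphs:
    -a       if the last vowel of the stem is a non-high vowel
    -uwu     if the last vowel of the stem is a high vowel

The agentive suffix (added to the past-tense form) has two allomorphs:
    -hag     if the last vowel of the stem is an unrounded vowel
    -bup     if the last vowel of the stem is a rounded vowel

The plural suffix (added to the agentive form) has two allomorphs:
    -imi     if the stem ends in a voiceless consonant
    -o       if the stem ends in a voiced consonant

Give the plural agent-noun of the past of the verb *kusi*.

kusiuwubupimi

*kusi*: last vowel = /i/, a high vowel → -uwu → *kusiuwu*.
The last vowel of the past-tense form *kusiuwu* is /u/, which is a rounded vowel, so the agentive suffix is -bup, giving *kusiuwubup*.
The agentive form *kusiuwubup*: final consonant = /p/, voiceless → -imi → *kusiuwubupimi*.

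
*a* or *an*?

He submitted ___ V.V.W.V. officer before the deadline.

a

The indefinite article is chosen by the initial *sound* of the following word, not its spelling.
The initialism *V.V.W.V.* is read letter by letter; the first letter, V, is pronounced /viː/, which begins with a consonant sound.
So the article is *a*: He submitted a V.V.W.V. officer before the deadline.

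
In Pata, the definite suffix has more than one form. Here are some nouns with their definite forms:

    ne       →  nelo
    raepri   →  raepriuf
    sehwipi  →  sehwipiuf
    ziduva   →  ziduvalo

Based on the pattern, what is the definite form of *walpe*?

The pattern is height harmony: -uf when the last vowel of the stem is a high vowel (*raepri*, *sehwipi*); -lo when the last vowel of the stem is a non-high vowel (*ne*, *ziduva*).
*walpe*: last vowel = /e/, a non-high vowel → -lo → *walpelo*.

walpelo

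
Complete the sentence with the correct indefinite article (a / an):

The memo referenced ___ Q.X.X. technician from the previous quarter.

a

The indefinite article is chosen by the initial *sound* of the following word, not its spelling.
The initialism *Q.X.X.* is read letter by letter; the first letter, Q, is pronounced /kjuː/, which begins with a consonant sound.
So the article is *a*: The memo referenced a Q.X.X. technician from the previous quarter.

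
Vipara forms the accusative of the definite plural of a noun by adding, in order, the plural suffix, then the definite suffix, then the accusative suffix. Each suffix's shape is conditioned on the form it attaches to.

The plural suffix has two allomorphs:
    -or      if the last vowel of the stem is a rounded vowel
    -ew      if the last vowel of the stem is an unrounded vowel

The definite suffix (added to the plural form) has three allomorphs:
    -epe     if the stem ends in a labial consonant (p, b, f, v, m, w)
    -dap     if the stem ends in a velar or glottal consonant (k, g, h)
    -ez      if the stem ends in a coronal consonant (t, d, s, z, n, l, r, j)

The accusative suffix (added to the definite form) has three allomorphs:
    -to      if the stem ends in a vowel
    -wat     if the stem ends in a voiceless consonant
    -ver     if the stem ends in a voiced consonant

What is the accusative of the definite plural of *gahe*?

gaheewepeto

*gahe* — last vowel /e/ (an unrounded vowel) → -ew → *gaheew*.
Since the final consonant of the plural form *gaheew* is /w/ (labial), it takes -epe, giving *gaheewepe*.
Since the final sound of the definite form *gaheewepe* is /e/ (a vowel), it takes -to, giving *gaheewepeto*.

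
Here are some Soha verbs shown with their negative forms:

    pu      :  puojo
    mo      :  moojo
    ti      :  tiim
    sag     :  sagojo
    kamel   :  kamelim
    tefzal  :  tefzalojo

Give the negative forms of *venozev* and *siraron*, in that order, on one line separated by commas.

The alternation tracks the last vowel of the stem — -im when the last vowel of the stem is a front vowel (*ti*, *kamel*); -ojo when the last vowel of the stem is a back vowel (*pu*, *mo*, *sag*, *tefzal*).
*venozev* — last vowel /e/ (a front vowel) → -im → *venozevim*.
*siraron* — last vowel /o/ (a back vowel) → -ojo → *siraronojo*.

venozevim, siraronojo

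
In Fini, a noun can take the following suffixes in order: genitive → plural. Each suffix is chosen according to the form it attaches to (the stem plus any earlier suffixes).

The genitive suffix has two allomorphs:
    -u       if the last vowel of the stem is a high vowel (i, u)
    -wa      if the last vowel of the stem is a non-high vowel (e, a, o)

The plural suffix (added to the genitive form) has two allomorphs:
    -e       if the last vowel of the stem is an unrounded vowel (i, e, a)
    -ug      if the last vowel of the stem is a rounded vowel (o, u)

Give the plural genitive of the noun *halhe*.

halhewae

Since the last vowel of *halhe* is /e/ (a non-high vowel), it takes -wa, giving *halhewa*.
The genitive form *halhewa*: last vowel = /a/, an unrounded vowel → -e → *halhewae*.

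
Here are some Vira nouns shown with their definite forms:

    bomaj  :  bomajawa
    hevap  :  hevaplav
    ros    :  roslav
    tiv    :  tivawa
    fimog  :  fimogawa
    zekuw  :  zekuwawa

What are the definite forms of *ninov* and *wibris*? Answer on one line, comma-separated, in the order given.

The alternation tracks the final consonant of the stem — -lav when the stem ends in a voiceless consonant (*hevap*, *ros*); -awa when the stem ends in a voiced consonant (*bomaj*, *tiv*, *fimog*, *zekuw*).
Since the final consonant of *ninov* is /v/ (voiced), it takes -awa, giving *ninovawa*.
Since the final consonant of *wibris* is /s/ (voiceless), it takes -lav, giving *wibrislav*.

ninovawa, wibrislav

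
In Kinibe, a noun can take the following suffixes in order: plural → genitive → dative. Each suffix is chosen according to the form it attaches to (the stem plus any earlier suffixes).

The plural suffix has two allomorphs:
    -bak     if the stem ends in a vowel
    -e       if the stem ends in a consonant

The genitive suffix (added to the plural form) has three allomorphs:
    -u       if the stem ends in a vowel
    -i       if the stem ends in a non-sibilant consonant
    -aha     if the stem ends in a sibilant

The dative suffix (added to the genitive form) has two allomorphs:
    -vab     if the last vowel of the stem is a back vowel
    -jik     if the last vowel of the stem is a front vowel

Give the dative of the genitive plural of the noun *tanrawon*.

*tanrawon*: final sound = /n/, a consonant → -e → *tanrawone*.
The plural form *tanrawone*: final sound = /e/, a vowel → -u → *tanrawoneu*.
The last vowel of the genitive form *tanrawoneu* is /u/, which is a back vowel, so the dative suffix is -vab, giving *tanrawoneuvab*.

tanrawoneuvab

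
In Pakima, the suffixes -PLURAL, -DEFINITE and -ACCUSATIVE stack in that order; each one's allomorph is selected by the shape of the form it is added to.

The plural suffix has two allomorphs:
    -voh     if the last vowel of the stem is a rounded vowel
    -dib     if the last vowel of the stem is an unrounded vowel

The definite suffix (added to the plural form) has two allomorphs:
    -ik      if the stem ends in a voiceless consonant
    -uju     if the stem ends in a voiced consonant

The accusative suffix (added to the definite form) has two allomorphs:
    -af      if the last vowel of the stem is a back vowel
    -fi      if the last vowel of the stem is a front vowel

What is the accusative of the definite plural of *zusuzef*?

Since the last vowel of *zusuzef* is /e/ (an unrounded vowel), it takes -dib, giving *zusuzefdib*.
The plural form *zusuzefdib* — final consonant /b/ (voiced) → -uju → *zusuzefdibuju*.
The definite form *zusuzefdibuju*: last vowel = /u/, a back vowel → -af → *zusuzefdibujuaf*.

zusuzefdibujuaf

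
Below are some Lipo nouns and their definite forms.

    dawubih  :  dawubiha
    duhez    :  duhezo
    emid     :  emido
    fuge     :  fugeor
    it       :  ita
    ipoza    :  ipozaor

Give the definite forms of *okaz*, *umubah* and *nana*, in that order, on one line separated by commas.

okazo, umubaha, nanaor

The alternation tracks the final sound of the stem — -a when the stem ends in a voiceless consonant (*dawubih*, *it*); -o when the stem ends in a voiced consonant (*duhez*, *emid*); -or when the stem ends in a vowel (*fuge*, *ipoza*).
Since the final sound of *okaz* is /z/ (a voiced consonant), it takes -o, giving *okazo*.
Since the final sound of *umubah* is /h/ (a voiceless consonant), it takes -a, giving *umubaha*.
Since the final sound of *nana* is /a/ (a vowel), it takes -or, giving *nanaor*.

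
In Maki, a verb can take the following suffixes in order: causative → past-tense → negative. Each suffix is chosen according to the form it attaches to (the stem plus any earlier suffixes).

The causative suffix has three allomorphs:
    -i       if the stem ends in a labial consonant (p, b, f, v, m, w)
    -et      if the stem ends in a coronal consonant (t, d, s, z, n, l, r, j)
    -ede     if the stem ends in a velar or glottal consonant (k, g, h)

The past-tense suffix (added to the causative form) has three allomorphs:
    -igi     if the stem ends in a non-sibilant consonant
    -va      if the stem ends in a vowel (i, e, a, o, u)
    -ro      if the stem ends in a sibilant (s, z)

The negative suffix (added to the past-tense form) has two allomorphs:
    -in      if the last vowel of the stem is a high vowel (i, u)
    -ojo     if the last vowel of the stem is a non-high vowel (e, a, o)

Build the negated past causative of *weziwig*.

The final consonant of *weziwig* is /g/, which is velar/glottal, so the causative suffix is -ede, giving *weziwigede*.
The final sound of the causative form *weziwigede* is /e/, which is a vowel, so the past-tense suffix is -va, giving *weziwigedeva*.
Since the last vowel of the past-tense form *weziwigedeva* is /a/ (a non-high vowel), it takes -ojo, giving *weziwigedevaojo*.

weziwigedevaojo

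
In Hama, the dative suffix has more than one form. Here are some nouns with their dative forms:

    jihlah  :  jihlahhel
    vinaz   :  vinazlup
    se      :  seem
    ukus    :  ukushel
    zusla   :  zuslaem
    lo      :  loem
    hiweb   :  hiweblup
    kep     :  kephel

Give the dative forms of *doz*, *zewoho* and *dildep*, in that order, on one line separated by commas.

The alternation tracks the final sound of the stem — -hel when the stem ends in a voiceless consonant (*jihlah*, *ukus*, *kep*); -lup when the stem ends in a voiced consonant (*vinaz*, *hiweb*); -em when the stem ends in a vowel (*se*, *zusla*, *lo*).
*doz*: final sound = /z/, a voiced consonant → -lup → *dozlup*.
The final sound of *zewoho* is /o/, which is a vowel, so the suffix is -em, giving *zewohoem*.
Since the final sound of *dildep* is /p/ (a voiceless consonant), it takes -hel, giving *dildephel*.

dozlup, zewohoem, dildephel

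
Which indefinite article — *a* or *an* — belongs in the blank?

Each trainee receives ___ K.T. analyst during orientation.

The indefinite article is chosen by the initial *sound* of the following word, not its spelling.
The initialism *K.T.* is read letter by letter; the first letter, K, is pronounced /keɪ/, which begins with a consonant sound.
So the article is *a*: Each trainee receives a K.T. analyst during orientation.

a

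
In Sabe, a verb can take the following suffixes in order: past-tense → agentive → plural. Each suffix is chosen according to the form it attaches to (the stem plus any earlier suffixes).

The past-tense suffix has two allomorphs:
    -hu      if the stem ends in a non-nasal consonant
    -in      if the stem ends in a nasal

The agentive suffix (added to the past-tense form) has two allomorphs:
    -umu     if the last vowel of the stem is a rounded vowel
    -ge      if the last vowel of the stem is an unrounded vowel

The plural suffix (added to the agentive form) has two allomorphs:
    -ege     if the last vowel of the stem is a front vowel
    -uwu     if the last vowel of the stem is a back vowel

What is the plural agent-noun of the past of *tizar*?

tizarhuumuuwu

*tizar* — final consonant /r/ (non-nasal) → -hu → *tizarhu*.
The past-tense form *tizarhu* — last vowel /u/ (a rounded vowel) → -umu → *tizarhuumu*.
The agentive form *tizarhuumu* — last vowel /u/ (a back vowel) → -uwu → *tizarhuumuuwu*.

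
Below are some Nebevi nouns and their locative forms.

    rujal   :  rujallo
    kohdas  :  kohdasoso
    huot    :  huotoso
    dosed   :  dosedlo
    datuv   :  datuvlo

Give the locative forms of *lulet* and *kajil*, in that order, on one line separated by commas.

The alternation tracks the final consonant of the stem — -oso when the stem ends in a voiceless consonant (*kohdas*, *huot*); -lo when the stem ends in a voiced consonant (*rujal*, *dosed*, *datuv*).
*lulet*: final consonant = /t/, voiceless → -oso → *luletoso*.
Since the final consonant of *kajil* is /l/ (voiced), it takes -lo, giving *kajillo*.

luletoso, kajillo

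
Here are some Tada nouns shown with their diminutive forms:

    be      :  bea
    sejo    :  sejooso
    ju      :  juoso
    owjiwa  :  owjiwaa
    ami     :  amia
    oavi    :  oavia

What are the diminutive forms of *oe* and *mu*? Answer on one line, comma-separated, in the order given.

oea, muoso

The suffix is conditioned by the last vowel: -oso when the last vowel of the stem is a rounded vowel (*sejo*, *ju*); -a when the last vowel of the stem is an unrounded vowel (*be*, *owjiwa*, *ami*, *oavi*).
Since the last vowel of *oe* is /e/ (an unrounded vowel), it takes -a, giving *oea*.
*mu*: last vowel = /u/, a rounded vowel → -oso → *muoso*.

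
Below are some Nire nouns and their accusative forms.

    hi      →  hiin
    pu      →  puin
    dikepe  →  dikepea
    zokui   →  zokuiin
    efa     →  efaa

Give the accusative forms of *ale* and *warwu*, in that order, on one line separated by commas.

alea, warwuin

The alternation tracks the last vowel of the stem — -in when the last vowel of the stem is a high vowel (*hi*, *pu*, *zokui*); -a when the last vowel of the stem is a non-high vowel (*dikepe*, *efa*).
*ale*: last vowel = /e/, a non-high vowel → -a → *alea*.
The last vowel of *warwu* is /u/, which is a high vowel, so the suffix is -in, giving *warwuin*.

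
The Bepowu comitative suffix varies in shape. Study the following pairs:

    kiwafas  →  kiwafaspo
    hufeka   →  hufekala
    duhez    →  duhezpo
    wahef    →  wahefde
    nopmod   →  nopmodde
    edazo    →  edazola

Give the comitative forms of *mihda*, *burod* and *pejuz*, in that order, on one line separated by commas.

mihdala, burodde, pejuzpo

The suffix is conditioned by the final sound: -po when the stem ends in a sibilant (*kiwafas*, *duhez*); -de when the stem ends in a non-sibilant consonant (*wahef*, *nopmod*); -la when the stem ends in a vowel (*hufeka*, *edazo*).
*mihda*: final sound = /a/, a vowel → -la → *mihdala*.
Since the final sound of *burod* is /d/ (a non-sibilant consonant), it takes -de, giving *burodde*.
*pejuz* — final sound /z/ (a sibilant) → -po → *pejuzpo*.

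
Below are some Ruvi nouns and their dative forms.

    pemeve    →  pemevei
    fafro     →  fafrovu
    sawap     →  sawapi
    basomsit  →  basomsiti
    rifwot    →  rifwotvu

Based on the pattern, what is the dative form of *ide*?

The pattern is rounding harmony: -vu when the last vowel of the stem is a rounded vowel (*fafro*, *rifwot*); -i when the last vowel of the stem is an unrounded vowel (*pemeve*, *sawap*, *basomsit*).
The last vowel of *ide* is /e/, which is an unrounded vowel, so the suffix is -i, giving *idei*.

idei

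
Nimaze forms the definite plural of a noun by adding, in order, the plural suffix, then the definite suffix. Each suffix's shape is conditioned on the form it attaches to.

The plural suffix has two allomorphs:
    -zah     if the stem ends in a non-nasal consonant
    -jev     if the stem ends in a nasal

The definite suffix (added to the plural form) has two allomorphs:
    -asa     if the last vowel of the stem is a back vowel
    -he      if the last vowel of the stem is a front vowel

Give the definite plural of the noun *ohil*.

ohilzahasa

*ohil* — final consonant /l/ (non-nasal) → -zah → *ohilzah*.
The last vowel of the plural form *ohilzah* is /a/, which is a back vowel, so the definite suffix is -asa, giving *ohilzahasa*.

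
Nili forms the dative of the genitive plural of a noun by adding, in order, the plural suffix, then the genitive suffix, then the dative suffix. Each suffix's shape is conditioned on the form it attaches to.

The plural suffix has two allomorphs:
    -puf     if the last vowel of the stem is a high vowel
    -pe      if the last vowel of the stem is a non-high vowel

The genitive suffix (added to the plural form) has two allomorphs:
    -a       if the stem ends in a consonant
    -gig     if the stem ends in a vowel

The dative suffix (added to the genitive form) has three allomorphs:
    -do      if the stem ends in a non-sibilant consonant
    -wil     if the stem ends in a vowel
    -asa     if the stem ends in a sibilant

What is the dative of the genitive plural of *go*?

*go* — last vowel /o/ (a non-high vowel) → -pe → *gope*.
The plural form *gope* — final sound /e/ (a vowel) → -gig → *gopegig*.
The genitive form *gopegig*: final sound = /g/, a non-sibilant consonant → -do → *gopegigdo*.

gopegigdo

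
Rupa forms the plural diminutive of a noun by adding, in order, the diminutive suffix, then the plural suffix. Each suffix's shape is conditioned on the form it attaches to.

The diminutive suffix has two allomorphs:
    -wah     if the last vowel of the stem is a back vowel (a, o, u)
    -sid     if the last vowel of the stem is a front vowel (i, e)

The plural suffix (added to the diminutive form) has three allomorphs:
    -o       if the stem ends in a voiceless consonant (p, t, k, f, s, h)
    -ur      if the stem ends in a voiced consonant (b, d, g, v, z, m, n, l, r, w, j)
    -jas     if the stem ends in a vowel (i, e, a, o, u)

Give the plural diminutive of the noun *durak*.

*durak*: last vowel = /a/, a back vowel → -wah → *durakwah*.
The diminutive form *durakwah*: final sound = /h/, a voiceless consonant → -o → *durakwaho*.

durakwaho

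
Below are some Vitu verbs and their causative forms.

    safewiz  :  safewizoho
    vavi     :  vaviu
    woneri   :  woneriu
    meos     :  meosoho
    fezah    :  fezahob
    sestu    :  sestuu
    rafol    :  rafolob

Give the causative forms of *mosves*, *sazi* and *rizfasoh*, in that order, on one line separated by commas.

mosvesoho, saziu, rizfasohob

The pattern is sibilance of the final sound: -oho when the stem ends in a sibilant (*safewiz*, *meos*); -ob when the stem ends in a non-sibilant consonant (*fezah*, *rafol*); -u when the stem ends in a vowel (*vavi*, *woneri*, *sestu*).
*mosves* — final sound /s/ (a sibilant) → -oho → *mosvesoho*.
*sazi* — final sound /i/ (a vowel) → -u → *saziu*.
The final sound of *rizfasoh* is /h/, which is a non-sibilant consonant, so the suffix is -ob, giving *rizfasohob*.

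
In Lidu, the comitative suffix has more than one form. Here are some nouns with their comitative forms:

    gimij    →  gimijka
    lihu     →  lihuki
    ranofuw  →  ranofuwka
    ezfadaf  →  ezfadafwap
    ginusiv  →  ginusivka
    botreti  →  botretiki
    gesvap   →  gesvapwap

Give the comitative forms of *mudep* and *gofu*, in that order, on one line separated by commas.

The suffix is conditioned by the final sound: -wap when the stem ends in a voiceless consonant (*ezfadaf*, *gesvap*); -ka when the stem ends in a voiced consonant (*gimij*, *ranofuw*, *ginusiv*); -ki when the stem ends in a vowel (*lihu*, *botreti*).
The final sound of *mudep* is /p/, which is a voiceless consonant, so the suffix is -wap, giving *mudepwap*.
Since the final sound of *gofu* is /u/ (a vowel), it takes -ki, giving *gofuki*.

mudepwap, gofuki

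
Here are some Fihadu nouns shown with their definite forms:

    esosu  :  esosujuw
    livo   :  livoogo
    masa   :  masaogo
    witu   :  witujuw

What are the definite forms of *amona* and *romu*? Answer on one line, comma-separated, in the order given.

amonaogo, romujuw

The suffix is conditioned by the last vowel: -juw when the last vowel of the stem is a high vowel (*esosu*, *witu*); -ogo when the last vowel of the stem is a non-high vowel (*livo*, *masa*).
Since the last vowel of *amona* is /a/ (a non-high vowel), it takes -ogo, giving *amonaogo*.
Since the last vowel of *romu* is /u/ (a high vowel), it takes -juw, giving *romujuw*.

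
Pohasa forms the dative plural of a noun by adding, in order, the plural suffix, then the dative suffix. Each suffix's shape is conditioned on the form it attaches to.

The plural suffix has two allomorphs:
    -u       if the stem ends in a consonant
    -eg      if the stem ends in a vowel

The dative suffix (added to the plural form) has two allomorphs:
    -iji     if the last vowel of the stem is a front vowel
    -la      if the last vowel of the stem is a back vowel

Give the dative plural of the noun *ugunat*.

ugunatula

The final sound of *ugunat* is /t/, which is a consonant, so the plural suffix is -u, giving *ugunatu*.
The plural form *ugunatu*: last vowel = /u/, a back vowel → -la → *ugunatula*.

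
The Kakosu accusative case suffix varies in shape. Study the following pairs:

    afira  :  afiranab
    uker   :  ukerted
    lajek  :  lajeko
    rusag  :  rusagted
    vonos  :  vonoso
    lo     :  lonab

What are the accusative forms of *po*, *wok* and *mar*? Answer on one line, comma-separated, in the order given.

The pattern is voicing of the final sound: -o when the stem ends in a voiceless consonant (*lajek*, *vonos*); -ted when the stem ends in a voiced consonant (*uker*, *rusag*); -nab when the stem ends in a vowel (*afira*, *lo*).
The final sound of *po* is /o/, which is a vowel, so the suffix is -nab, giving *ponab*.
*wok* — final sound /k/ (a voiceless consonant) → -o → *woko*.
Since the final sound of *mar* is /r/ (a voiced consonant), it takes -ted, giving *marted*.

ponab, woko, marted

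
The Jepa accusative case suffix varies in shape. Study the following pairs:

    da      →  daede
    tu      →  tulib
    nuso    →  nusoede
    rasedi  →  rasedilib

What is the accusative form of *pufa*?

The pattern is height harmony: -lib when the last vowel of the stem is a high vowel (*tu*, *rasedi*); -ede when the last vowel of the stem is a non-high vowel (*da*, *nuso*).
*pufa*: last vowel = /a/, a non-high vowel → -ede → *pufaede*.

pufaede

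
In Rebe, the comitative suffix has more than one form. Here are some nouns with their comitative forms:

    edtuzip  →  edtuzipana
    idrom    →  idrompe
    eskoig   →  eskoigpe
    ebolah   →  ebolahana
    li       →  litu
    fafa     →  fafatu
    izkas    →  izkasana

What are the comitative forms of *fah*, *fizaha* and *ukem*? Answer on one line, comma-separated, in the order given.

The alternation tracks the final sound of the stem — -ana when the stem ends in a voiceless consonant (*edtuzip*, *ebolah*, *izkas*); -pe when the stem ends in a voiced consonant (*idrom*, *eskoig*); -tu when the stem ends in a vowel (*li*, *fafa*).
*fah* — final sound /h/ (a voiceless consonant) → -ana → *fahana*.
*fizaha* — final sound /a/ (a vowel) → -tu → *fizahatu*.
*ukem*: final sound = /m/, a voiced consonant → -pe → *ukempe*.

fahana, fizahatu, ukempe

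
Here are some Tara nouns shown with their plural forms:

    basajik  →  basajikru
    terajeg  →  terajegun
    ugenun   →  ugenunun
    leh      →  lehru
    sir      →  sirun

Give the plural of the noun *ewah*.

ewahru

Looking at the final consonant of each stem: -ru when the stem ends in a voiceless consonant (*basajik*, *leh*); -un when the stem ends in a voiced consonant (*terajeg*, *ugenun*, *sir*).
*ewah* — final consonant /h/ (voiceless) → -ru → *ewahru*.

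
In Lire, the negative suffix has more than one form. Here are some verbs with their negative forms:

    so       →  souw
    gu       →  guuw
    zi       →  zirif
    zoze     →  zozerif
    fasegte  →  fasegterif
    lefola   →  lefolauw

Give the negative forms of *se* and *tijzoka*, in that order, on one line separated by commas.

serif, tijzokauw

The pattern is front/back vowel harmony: -rif when the last vowel of the stem is a front vowel (*zi*, *zoze*, *fasegte*); -uw when the last vowel of the stem is a back vowel (*so*, *gu*, *lefola*).
The last vowel of *se* is /e/, which is a front vowel, so the suffix is -rif, giving *serif*.
Since the last vowel of *tijzoka* is /a/ (a back vowel), it takes -uw, giving *tijzokauw*.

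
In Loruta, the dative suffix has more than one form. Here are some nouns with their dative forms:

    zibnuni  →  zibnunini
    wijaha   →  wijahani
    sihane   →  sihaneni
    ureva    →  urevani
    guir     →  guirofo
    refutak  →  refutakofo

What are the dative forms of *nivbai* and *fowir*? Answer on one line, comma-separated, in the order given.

nivbaini, fowirofo

The suffix is conditioned by the final sound: -ofo when the stem ends in a consonant (*guir*, *refutak*); -ni when the stem ends in a vowel (*zibnuni*, *wijaha*, *sihane*, *ureva*).
Since the final sound of *nivbai* is /i/ (a vowel), it takes -ni, giving *nivbaini*.
*fowir*: final sound = /r/, a consonant → -ofo → *fowirofo*.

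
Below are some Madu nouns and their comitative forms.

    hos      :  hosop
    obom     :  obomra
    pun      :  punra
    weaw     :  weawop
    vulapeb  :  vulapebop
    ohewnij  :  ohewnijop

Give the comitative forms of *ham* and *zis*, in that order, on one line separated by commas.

The pattern is nasality of the final consonant: -ra when the stem ends in a nasal (*obom*, *pun*); -op when the stem ends in a non-nasal consonant (*hos*, *weaw*, *vulapeb*, *ohewnij*).
*ham*: final consonant = /m/, a nasal → -ra → *hamra*.
*zis*: final consonant = /s/, non-nasal → -op → *zisop*.

hamra, zisop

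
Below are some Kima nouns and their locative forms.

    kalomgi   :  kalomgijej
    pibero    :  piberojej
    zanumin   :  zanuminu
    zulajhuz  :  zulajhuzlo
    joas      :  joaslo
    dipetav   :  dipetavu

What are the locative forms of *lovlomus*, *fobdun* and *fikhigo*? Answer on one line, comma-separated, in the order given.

lovlomuslo, fobdunu, fikhigojej

Looking at the final sound of each stem: -lo when the stem ends in a sibilant (*zulajhuz*, *joas*); -u when the stem ends in a non-sibilant consonant (*zanumin*, *dipetav*); -jej when the stem ends in a vowel (*kalomgi*, *pibero*).
*lovlomus* — final sound /s/ (a sibilant) → -lo → *lovlomuslo*.
The final sound of *fobdun* is /n/, which is a non-sibilant consonant, so the suffix is -u, giving *fobdunu*.
*fikhigo*: final sound = /o/, a vowel → -jej → *fikhigojej*.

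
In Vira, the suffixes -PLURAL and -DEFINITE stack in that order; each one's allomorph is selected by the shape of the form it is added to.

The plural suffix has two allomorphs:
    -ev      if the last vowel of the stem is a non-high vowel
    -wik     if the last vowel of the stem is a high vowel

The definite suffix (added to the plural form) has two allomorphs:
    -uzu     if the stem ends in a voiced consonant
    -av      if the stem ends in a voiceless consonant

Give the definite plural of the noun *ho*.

Since the last vowel of *ho* is /o/ (a non-high vowel), it takes -ev, giving *hoev*.
The plural form *hoev* — final consonant /v/ (voiced) → -uzu → *hoevuzu*.

hoevuzu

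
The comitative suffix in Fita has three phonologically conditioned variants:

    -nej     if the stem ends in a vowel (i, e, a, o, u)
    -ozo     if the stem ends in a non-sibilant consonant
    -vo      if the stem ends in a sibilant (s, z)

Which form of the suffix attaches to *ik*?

-ozo

*ik* — final sound /k/ (a non-sibilant consonant) → -ozo.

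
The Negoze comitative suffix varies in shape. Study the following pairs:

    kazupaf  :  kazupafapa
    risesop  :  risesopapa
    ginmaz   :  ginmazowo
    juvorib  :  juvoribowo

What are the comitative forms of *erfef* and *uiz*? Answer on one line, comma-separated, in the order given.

The pattern is voicing of the final consonant: -apa when the stem ends in a voiceless consonant (*kazupaf*, *risesop*); -owo when the stem ends in a voiced consonant (*ginmaz*, *juvorib*).
Since the final consonant of *erfef* is /f/ (voiceless), it takes -apa, giving *erfefapa*.
*uiz*: final consonant = /z/, voiced → -owo → *uizowo*.

erfefapa, uizowo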